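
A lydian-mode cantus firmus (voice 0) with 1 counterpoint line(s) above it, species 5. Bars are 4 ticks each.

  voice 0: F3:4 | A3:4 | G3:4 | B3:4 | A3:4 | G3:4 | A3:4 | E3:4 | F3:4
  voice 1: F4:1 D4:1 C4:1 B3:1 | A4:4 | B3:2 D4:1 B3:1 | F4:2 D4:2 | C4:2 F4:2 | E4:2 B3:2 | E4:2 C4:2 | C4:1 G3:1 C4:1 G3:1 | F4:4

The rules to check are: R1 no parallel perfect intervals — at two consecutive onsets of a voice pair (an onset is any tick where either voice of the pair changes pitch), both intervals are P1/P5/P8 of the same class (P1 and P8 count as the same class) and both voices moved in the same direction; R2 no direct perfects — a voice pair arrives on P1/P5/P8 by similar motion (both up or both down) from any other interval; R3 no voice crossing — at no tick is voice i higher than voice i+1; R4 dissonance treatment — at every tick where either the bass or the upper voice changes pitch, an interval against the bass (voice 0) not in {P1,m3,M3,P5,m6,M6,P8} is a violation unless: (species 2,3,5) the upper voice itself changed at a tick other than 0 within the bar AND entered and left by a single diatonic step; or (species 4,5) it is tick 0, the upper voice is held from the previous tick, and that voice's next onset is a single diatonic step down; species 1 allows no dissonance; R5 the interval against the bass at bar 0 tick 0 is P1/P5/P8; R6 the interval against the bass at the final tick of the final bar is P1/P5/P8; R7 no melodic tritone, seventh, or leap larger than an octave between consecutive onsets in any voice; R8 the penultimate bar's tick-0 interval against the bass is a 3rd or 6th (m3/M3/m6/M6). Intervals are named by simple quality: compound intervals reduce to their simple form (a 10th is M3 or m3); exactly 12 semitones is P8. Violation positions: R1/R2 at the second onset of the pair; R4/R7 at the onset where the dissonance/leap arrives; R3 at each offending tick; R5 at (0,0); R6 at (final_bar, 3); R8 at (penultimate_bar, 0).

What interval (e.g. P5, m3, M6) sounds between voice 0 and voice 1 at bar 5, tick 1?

M6

voice 0=G3 voice 1=E4 -> M6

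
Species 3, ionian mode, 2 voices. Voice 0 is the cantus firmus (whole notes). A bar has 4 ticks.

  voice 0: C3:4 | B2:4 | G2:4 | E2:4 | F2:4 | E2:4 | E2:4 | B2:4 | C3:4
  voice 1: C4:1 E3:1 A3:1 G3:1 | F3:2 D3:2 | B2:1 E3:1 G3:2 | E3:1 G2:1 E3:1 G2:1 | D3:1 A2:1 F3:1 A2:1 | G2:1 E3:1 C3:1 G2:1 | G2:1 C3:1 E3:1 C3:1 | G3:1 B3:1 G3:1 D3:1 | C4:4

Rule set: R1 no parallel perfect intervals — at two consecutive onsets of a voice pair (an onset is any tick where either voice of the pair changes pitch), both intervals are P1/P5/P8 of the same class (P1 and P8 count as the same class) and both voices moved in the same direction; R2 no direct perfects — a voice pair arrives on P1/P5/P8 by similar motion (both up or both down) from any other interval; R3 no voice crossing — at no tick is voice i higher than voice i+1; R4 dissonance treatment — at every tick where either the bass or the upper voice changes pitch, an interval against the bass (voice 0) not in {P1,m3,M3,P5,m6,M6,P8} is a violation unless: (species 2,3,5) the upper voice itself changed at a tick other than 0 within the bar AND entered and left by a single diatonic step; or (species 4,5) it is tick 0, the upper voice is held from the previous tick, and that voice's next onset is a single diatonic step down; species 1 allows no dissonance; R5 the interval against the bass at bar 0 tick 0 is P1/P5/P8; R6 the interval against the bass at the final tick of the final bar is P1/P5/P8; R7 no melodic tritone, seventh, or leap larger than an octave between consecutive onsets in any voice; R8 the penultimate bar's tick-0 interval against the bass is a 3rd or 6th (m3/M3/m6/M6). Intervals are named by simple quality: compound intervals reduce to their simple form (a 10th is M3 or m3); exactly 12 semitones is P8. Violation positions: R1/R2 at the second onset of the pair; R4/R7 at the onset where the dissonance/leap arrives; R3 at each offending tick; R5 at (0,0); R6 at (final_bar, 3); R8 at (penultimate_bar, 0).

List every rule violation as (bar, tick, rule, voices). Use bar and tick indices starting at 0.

(1, 0, R4, (0, 1))
(3, 0, R1, (0, 1))
(8, 0, R2, (0, 1))
(8, 0, R7, (1,))

bar 0: v0=C3 v1=C4 downbeat P8
bar 1: v0=B2 v1=F3 downbeat TT
bar 2: v0=G2 v1=B2 downbeat M3
bar 3: v0=E2 v1=E3 downbeat P8
bar 4: v0=F2 v1=D3 downbeat M6
bar 5: v0=E2 v1=G2 downbeat m3
bar 6: v0=E2 v1=G2 downbeat m3
bar 7: v0=B2 v1=G3 downbeat m6
bar 8: v0=C3 v1=C4 downbeat P8
  -> R4 @ bar 1 tick 0 v(0, 1): B2/F3 TT untreated
  -> R1 @ bar 3 tick 0 v(0, 1): G2/G3 P8 -> E2/E3 P8 similar
  -> R2 @ bar 8 tick 0 v(0, 1): B2/D3 m3 -> C3/C4 P8 similar
  -> R7 @ bar 8 tick 0 v(1,): D3->C4 leap 10st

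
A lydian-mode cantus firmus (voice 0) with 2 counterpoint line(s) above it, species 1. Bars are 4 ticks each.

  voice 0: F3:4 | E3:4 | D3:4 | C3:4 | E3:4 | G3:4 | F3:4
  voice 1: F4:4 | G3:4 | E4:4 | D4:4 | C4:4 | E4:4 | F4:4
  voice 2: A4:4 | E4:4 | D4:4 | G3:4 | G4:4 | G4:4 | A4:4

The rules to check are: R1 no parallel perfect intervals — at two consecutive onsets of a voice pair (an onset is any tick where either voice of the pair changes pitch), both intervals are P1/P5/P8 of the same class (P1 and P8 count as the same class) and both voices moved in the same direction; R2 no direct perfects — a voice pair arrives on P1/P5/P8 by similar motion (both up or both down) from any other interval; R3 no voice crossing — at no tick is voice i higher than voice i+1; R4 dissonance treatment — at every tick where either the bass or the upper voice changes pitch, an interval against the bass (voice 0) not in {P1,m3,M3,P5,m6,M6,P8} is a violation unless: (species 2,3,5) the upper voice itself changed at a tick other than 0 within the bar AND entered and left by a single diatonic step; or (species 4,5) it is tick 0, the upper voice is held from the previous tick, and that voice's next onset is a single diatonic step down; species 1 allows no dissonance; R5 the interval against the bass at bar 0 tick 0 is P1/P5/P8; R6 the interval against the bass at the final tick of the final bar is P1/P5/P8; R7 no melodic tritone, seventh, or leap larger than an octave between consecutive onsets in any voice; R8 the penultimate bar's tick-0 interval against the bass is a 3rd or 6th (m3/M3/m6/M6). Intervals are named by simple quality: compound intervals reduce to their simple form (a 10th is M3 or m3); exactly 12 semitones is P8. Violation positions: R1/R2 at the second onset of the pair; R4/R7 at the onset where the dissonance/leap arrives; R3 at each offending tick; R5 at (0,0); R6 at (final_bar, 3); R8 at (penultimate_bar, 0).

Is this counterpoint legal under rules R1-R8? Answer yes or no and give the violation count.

No (18 violations)

bar 0: v0=F3 v1=F4 v2=A4 (M3)
bar 1: v0=E3 v1=G3 v2=E4 (P8)
bar 2: v0=D3 v1=E4 v2=D4 (P8)
bar 3: v0=C3 v1=D4 v2=G3 (P5)
bar 4: v0=E3 v1=C4 v2=G4 (m3)
bar 5: v0=G3 v1=E4 v2=G4 (P8)
bar 6: v0=F3 v1=F4 v2=A4 (M3)
  R5 @ bar0.0: opens on M3
  R2 @ bar1.0: F3/A4 M3 -> E3/E4 P8 similar
  R7 @ bar1.0: F4->G3 leap 10st
  R1 @ bar2.0: E3/E4 P8 -> D3/D4 P8 similar
  R3 @ bar2.0: E4 above D4
  R4 @ bar2.0: D3/E4 M2 untreated
  R3 @ bar2.1: E4 above D4
  R3 @ bar2.2: E4 above D4
  R3 @ bar2.3: E4 above D4
  R2 @ bar3.0: D3/D4 P8 -> C3/G3 P5 similar
  R2 @ bar3.0: E4/D4 M2 -> D4/G3 P5 similar
  R3 @ bar3.0: D4 above G3
  R4 @ bar3.0: C3/D4 M2 untreated
  R3 @ bar3.1: D4 above G3
  R3 @ bar3.2: D4 above G3
  R3 @ bar3.3: D4 above G3
  R8 @ bar5.0: penult P8 not 3rd/6th
  R6 @ bar6.3: closes on M3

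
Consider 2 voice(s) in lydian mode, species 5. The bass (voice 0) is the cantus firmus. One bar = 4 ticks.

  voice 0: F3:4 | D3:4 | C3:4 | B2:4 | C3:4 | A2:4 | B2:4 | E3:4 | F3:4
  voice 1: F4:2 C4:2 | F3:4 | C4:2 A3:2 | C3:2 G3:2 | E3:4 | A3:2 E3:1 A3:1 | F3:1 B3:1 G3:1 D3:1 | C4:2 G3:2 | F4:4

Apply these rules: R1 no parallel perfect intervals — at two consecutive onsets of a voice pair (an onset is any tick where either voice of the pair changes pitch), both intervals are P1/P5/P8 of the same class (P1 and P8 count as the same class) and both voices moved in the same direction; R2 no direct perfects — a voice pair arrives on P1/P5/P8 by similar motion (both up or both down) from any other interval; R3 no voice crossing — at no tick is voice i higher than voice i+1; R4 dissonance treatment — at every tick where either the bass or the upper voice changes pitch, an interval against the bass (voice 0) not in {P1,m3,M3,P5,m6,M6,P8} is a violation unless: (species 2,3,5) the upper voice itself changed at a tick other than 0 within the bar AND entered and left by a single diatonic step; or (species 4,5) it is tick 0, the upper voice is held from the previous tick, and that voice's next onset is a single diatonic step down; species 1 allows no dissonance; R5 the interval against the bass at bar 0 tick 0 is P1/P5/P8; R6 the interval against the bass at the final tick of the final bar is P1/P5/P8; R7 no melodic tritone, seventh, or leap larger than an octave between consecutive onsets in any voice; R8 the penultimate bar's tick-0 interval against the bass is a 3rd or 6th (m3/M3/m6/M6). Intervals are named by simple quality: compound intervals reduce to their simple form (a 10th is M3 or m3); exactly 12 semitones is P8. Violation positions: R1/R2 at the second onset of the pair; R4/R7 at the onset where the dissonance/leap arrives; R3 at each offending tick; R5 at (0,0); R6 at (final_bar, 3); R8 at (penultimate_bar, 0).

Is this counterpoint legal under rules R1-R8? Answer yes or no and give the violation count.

No (6 violations)

bar 0: v0=F3 v1=F4 (P8)
bar 1: v0=D3 v1=F3 (m3)
bar 2: v0=C3 v1=C4 (P8)
bar 3: v0=B2 v1=C3 (m2)
bar 4: v0=C3 v1=E3 (M3)
bar 5: v0=A2 v1=A3 (P8)
bar 6: v0=B2 v1=F3 (TT)
bar 7: v0=E3 v1=C4 (m6)
bar 8: v0=F3 v1=F4 (P8)
  R4 @ bar3.0: B2/C3 m2 untreated
  R4 @ bar6.0: B2/F3 TT untreated
  R7 @ bar6.1: F3->B3 leap 6st
  R7 @ bar7.0: D3->C4 leap 10st
  R2 @ bar8.0: E3/G3 m3 -> F3/F4 P8 similar
  R7 @ bar8.0: G3->F4 leap 10st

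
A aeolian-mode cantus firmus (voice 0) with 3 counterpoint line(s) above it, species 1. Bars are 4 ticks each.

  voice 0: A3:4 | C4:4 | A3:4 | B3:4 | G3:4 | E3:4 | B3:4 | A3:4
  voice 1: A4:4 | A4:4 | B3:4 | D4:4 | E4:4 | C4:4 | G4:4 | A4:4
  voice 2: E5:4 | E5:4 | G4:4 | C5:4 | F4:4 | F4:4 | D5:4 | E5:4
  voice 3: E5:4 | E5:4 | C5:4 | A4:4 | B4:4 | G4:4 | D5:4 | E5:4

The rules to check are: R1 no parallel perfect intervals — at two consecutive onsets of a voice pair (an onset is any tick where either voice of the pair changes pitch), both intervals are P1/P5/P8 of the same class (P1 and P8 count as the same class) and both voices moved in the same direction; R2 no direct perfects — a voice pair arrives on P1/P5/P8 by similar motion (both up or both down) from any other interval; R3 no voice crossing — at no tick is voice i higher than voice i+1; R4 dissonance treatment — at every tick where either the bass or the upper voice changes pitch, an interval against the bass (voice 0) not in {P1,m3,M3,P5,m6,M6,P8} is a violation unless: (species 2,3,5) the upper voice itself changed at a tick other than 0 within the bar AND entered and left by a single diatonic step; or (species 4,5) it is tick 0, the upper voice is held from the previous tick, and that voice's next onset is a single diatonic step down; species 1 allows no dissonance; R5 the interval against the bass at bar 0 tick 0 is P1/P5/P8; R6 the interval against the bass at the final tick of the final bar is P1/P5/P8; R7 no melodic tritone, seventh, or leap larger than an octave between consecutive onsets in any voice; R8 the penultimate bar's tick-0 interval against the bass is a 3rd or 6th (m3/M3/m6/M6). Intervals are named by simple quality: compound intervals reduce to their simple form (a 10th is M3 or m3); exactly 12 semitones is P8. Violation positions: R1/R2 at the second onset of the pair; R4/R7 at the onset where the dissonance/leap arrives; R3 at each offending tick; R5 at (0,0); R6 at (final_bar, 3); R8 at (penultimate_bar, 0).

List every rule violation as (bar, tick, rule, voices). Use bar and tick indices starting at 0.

(2, 0, R4, (0, 1))
(2, 0, R4, (0, 2))
(2, 0, R7, (1,))
(3, 0, R3, (2, 3))
(3, 0, R4, (0, 2))
(3, 0, R4, (0, 3))
(3, 1, R3, (2, 3))
(3, 2, R3, (2, 3))
(3, 3, R3, (2, 3))
(4, 0, R1, (1, 3))
(4, 0, R4, (0, 2))
(5, 0, R1, (1, 3))
(5, 0, R4, (0, 2))
(6, 0, R1, (1, 3))
(6, 0, R2, (1, 2))
(6, 0, R2, (2, 3))
(7, 0, R1, (1, 2))
(7, 0, R1, (1, 3))
(7, 0, R1, (2, 3))

bar 0: v0=A3 v1=A4 v2=E5 v3=E5 downbeat P5
bar 1: v0=C4 v1=A4 v2=E5 v3=E5 downbeat M3
bar 2: v0=A3 v1=B3 v2=G4 v3=C5 downbeat m3
bar 3: v0=B3 v1=D4 v2=C5 v3=A4 downbeat m7
bar 4: v0=G3 v1=E4 v2=F4 v3=B4 downbeat M3
bar 5: v0=E3 v1=C4 v2=F4 v3=G4 downbeat m3
bar 6: v0=B3 v1=G4 v2=D5 v3=D5 downbeat m3
bar 7: v0=A3 v1=A4 v2=E5 v3=E5 downbeat P5
  -> R4 @ bar 2 tick 0 v(0, 1): A3/B3 M2 untreated
  -> R4 @ bar 2 tick 0 v(0, 2): A3/G4 m7 untreated
  -> R7 @ bar 2 tick 0 v(1,): A4->B3 leap 10st
  -> R3 @ bar 3 tick 0 v(2, 3): C5 above A4
  -> R4 @ bar 3 tick 0 v(0, 2): B3/C5 m2 untreated
  -> R4 @ bar 3 tick 0 v(0, 3): B3/A4 m7 untreated
  -> R3 @ bar 3 tick 1 v(2, 3): C5 above A4
  -> R3 @ bar 3 tick 2 v(2, 3): C5 above A4
  -> R3 @ bar 3 tick 3 v(2, 3): C5 above A4
  -> R1 @ bar 4 tick 0 v(1, 3): D4/A4 P5 -> E4/B4 P5 similar
  -> R4 @ bar 4 tick 0 v(0, 2): G3/F4 m7 untreated
  -> R1 @ bar 5 tick 0 v(1, 3): E4/B4 P5 -> C4/G4 P5 similar
  -> R4 @ bar 5 tick 0 v(0, 2): E3/F4 m2 untreated
  -> R1 @ bar 6 tick 0 v(1, 3): C4/G4 P5 -> G4/D5 P5 similar
  -> R2 @ bar 6 tick 0 v(1, 2): C4/F4 P4 -> G4/D5 P5 similar
  -> R2 @ bar 6 tick 0 v(2, 3): F4/G4 M2 -> D5/D5 P1 similar
  -> R1 @ bar 7 tick 0 v(1, 2): G4/D5 P5 -> A4/E5 P5 similar
  -> R1 @ bar 7 tick 0 v(1, 3): G4/D5 P5 -> A4/E5 P5 similar
  -> R1 @ bar 7 tick 0 v(2, 3): D5/D5 P1 -> E5/E5 P1 similar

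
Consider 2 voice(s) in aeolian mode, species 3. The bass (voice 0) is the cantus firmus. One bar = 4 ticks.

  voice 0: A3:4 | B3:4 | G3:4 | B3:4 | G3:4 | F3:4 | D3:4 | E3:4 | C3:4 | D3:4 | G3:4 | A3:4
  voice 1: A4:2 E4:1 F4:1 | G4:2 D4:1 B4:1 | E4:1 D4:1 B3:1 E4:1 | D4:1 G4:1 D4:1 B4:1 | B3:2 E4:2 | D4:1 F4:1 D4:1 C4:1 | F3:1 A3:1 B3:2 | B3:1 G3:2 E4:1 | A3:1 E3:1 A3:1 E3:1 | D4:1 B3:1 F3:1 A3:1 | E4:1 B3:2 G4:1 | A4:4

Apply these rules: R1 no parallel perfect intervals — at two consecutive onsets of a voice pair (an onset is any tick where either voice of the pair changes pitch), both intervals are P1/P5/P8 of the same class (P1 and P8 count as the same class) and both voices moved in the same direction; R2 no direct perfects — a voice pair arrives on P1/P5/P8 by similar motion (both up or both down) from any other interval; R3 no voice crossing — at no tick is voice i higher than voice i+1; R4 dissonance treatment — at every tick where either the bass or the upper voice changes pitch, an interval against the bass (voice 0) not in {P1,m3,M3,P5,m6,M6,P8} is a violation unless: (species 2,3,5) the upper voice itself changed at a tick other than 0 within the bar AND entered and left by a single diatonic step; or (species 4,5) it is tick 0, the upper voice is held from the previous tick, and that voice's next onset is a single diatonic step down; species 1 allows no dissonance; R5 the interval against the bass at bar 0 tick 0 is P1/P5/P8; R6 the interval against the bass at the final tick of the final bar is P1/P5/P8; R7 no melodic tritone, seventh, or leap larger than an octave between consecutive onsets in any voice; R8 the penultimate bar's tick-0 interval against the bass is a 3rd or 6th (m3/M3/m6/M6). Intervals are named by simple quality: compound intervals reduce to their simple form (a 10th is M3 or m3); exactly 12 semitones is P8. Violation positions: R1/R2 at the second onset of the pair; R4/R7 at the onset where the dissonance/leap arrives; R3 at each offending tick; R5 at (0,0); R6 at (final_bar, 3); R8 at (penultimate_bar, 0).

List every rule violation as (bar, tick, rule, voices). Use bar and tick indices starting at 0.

(9, 0, R2, (0, 1))
(9, 0, R7, (1,))
(9, 2, R7, (1,))
(11, 0, R1, (0, 1))

bar 0: v0=A3 v1=A4 downbeat P8
bar 1: v0=B3 v1=G4 downbeat m6
bar 2: v0=G3 v1=E4 downbeat M6
bar 3: v0=B3 v1=D4 downbeat m3
bar 4: v0=G3 v1=B3 downbeat M3
bar 5: v0=F3 v1=D4 downbeat M6
bar 6: v0=D3 v1=F3 downbeat m3
bar 7: v0=E3 v1=B3 downbeat P5
bar 8: v0=C3 v1=A3 downbeat M6
bar 9: v0=D3 v1=D4 downbeat P8
bar 10: v0=G3 v1=E4 downbeat M6
bar 11: v0=A3 v1=A4 downbeat P8
  -> R2 @ bar 9 tick 0 v(0, 1): C3/E3 M3 -> D3/D4 P8 similar
  -> R7 @ bar 9 tick 0 v(1,): E3->D4 leap 10st
  -> R7 @ bar 9 tick 2 v(1,): B3->F3 leap 6st
  -> R1 @ bar 11 tick 0 v(0, 1): G3/G4 P8 -> A3/A4 P8 similar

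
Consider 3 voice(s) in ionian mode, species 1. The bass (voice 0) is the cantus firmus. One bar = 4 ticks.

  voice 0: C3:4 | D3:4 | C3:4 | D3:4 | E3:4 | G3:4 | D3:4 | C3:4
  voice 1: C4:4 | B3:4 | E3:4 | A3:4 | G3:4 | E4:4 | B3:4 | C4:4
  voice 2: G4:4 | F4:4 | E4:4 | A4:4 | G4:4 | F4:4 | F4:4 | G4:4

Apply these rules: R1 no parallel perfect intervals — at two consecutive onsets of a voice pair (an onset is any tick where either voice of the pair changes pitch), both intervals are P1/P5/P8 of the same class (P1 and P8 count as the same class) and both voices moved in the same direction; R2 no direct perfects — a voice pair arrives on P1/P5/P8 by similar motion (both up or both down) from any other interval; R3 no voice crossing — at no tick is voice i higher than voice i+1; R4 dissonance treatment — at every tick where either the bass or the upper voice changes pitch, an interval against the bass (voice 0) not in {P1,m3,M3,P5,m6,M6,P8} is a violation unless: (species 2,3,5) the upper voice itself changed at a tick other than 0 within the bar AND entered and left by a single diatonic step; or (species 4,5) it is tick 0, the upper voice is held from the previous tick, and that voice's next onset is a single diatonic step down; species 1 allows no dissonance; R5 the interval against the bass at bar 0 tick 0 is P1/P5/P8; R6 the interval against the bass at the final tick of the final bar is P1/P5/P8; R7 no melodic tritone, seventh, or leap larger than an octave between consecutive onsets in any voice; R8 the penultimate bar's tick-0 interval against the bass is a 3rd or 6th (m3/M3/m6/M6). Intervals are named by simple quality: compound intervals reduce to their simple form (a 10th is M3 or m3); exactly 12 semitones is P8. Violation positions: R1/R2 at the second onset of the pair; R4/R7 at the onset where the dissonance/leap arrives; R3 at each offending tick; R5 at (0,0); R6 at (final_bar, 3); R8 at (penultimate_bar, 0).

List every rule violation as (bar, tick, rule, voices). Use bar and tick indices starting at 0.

(2, 0, R2, (1, 2))
(3, 0, R1, (1, 2))
(3, 0, R2, (0, 1))
(3, 0, R2, (0, 2))
(4, 0, R1, (1, 2))
(5, 0, R4, (0, 2))
(7, 0, R2, (1, 2))

bar 0: v0=C3 v1=C4 v2=G4 downbeat P5
bar 1: v0=D3 v1=B3 v2=F4 downbeat m3
bar 2: v0=C3 v1=E3 v2=E4 downbeat M3
bar 3: v0=D3 v1=A3 v2=A4 downbeat P5
bar 4: v0=E3 v1=G3 v2=G4 downbeat m3
bar 5: v0=G3 v1=E4 v2=F4 downbeat m7
bar 6: v0=D3 v1=B3 v2=F4 downbeat m3
bar 7: v0=C3 v1=C4 v2=G4 downbeat P5
  -> R2 @ bar 2 tick 0 v(1, 2): B3/F4 TT -> E3/E4 P8 similar
  -> R1 @ bar 3 tick 0 v(1, 2): E3/E4 P8 -> A3/A4 P8 similar
  -> R2 @ bar 3 tick 0 v(0, 1): C3/E3 M3 -> D3/A3 P5 similar
  -> R2 @ bar 3 tick 0 v(0, 2): C3/E4 M3 -> D3/A4 P5 similar
  -> R1 @ bar 4 tick 0 v(1, 2): A3/A4 P8 -> G3/G4 P8 similar
  -> R4 @ bar 5 tick 0 v(0, 2): G3/F4 m7 untreated
  -> R2 @ bar 7 tick 0 v(1, 2): B3/F4 TT -> C4/G4 P5 similar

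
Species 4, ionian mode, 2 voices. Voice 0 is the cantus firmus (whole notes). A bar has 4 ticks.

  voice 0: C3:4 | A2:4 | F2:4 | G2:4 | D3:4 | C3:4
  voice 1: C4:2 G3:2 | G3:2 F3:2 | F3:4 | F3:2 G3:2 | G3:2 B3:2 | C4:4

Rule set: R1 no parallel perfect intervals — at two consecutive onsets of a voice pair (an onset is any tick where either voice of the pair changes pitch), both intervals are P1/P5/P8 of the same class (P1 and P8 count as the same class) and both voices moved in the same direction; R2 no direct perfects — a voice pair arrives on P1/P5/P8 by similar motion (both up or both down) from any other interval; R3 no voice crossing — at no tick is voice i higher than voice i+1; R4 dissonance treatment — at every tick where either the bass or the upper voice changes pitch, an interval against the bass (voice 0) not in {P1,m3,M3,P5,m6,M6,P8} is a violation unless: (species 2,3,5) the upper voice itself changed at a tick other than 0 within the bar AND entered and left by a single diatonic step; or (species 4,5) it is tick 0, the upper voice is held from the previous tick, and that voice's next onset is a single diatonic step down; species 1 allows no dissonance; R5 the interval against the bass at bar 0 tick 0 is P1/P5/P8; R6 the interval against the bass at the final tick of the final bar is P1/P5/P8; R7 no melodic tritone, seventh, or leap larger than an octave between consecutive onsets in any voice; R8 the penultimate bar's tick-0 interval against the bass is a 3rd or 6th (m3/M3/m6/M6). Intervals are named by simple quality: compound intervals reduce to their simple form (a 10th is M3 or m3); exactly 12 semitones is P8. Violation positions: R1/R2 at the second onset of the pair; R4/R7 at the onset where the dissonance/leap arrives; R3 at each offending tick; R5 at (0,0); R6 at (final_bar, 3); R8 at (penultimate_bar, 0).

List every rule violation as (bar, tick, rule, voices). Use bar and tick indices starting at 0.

bar 0: v0=C3 v1=C4 downbeat P8
bar 1: v0=A2 v1=G3 downbeat m7
bar 2: v0=F2 v1=F3 downbeat P8
bar 3: v0=G2 v1=F3 downbeat m7
bar 4: v0=D3 v1=G3 downbeat P4
bar 5: v0=C3 v1=C4 downbeat P8
  -> R4 @ bar 3 tick 0 v(0, 1): G2/F3 m7 untreated
  -> R4 @ bar 4 tick 0 v(0, 1): D3/G3 P4 untreated
  -> R8 @ bar 4 tick 0 v(0, 1): penult P4 not 3rd/6th

(3, 0, R4, (0, 1))
(4, 0, R4, (0, 1))
(4, 0, R8, (0, 1))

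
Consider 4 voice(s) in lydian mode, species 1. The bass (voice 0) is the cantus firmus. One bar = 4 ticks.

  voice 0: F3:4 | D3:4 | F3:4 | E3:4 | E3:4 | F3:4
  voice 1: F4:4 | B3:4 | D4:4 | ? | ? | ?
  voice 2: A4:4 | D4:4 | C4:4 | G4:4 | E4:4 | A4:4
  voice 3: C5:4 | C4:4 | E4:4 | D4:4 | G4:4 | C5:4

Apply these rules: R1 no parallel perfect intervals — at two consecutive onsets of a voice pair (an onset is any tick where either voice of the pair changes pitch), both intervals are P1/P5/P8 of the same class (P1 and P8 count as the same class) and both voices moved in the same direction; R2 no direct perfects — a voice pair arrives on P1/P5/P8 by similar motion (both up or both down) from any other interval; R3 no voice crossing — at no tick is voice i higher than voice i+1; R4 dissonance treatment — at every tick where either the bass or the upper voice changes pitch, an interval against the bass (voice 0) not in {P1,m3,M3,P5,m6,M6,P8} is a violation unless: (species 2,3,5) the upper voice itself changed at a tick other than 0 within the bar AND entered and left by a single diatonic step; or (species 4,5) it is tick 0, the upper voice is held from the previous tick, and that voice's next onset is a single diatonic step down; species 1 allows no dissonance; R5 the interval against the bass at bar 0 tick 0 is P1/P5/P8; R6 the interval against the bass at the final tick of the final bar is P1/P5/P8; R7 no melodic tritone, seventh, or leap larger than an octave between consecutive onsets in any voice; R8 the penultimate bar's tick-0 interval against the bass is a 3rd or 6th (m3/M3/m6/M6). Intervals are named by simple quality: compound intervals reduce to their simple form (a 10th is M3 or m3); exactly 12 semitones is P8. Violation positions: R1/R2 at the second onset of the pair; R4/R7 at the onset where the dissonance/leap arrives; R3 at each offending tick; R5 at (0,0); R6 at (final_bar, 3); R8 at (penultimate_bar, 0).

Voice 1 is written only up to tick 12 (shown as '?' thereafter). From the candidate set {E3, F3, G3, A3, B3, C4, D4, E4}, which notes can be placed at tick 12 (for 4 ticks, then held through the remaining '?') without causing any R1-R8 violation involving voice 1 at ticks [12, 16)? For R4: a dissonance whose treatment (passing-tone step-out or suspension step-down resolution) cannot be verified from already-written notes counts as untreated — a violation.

{C4, E4}

E3: violates R2,R7
F3: violates R4
G3: violates R2
A3: violates R4
B3: violates R2
C4: legal
D4: violates R4
E4: legal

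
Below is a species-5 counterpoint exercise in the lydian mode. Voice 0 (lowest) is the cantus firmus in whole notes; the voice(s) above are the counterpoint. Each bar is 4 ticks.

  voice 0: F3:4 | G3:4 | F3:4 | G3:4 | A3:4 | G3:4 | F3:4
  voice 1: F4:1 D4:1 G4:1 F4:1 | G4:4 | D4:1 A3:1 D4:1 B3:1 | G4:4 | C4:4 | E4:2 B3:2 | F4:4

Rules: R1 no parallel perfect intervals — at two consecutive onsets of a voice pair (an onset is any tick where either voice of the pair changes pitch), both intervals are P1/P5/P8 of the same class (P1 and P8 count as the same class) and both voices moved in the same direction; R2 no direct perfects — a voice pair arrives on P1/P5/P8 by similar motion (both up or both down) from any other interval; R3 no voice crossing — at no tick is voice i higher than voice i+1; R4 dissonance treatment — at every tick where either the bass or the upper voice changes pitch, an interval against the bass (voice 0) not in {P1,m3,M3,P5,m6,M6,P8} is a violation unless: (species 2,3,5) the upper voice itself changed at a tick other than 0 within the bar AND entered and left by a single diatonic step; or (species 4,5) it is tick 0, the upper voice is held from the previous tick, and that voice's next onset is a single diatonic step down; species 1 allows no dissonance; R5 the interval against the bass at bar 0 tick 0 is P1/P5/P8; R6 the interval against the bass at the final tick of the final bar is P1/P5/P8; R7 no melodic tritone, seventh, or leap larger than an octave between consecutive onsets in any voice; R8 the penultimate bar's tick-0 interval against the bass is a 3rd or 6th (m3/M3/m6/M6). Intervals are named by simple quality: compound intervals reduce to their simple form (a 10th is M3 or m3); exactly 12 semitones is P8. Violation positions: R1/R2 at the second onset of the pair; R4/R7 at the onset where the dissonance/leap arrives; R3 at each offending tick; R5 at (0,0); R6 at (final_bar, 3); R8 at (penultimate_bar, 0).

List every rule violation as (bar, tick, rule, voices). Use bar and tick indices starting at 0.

bar 0: v0=F3 v1=F4 downbeat P8
bar 1: v0=G3 v1=G4 downbeat P8
bar 2: v0=F3 v1=D4 downbeat M6
bar 3: v0=G3 v1=G4 downbeat P8
bar 4: v0=A3 v1=C4 downbeat m3
bar 5: v0=G3 v1=E4 downbeat M6
bar 6: v0=F3 v1=F4 downbeat P8
  -> R4 @ bar 0 tick 2 v(0, 1): F3/G4 M2 untreated
  -> R1 @ bar 1 tick 0 v(0, 1): F3/F4 P8 -> G3/G4 P8 similar
  -> R4 @ bar 2 tick 3 v(0, 1): F3/B3 TT untreated
  -> R2 @ bar 3 tick 0 v(0, 1): F3/B3 TT -> G3/G4 P8 similar
  -> R7 @ bar 6 tick 0 v(1,): B3->F4 leap 6st

(0, 2, R4, (0, 1))
(1, 0, R1, (0, 1))
(2, 3, R4, (0, 1))
(3, 0, R2, (0, 1))
(6, 0, R7, (1,))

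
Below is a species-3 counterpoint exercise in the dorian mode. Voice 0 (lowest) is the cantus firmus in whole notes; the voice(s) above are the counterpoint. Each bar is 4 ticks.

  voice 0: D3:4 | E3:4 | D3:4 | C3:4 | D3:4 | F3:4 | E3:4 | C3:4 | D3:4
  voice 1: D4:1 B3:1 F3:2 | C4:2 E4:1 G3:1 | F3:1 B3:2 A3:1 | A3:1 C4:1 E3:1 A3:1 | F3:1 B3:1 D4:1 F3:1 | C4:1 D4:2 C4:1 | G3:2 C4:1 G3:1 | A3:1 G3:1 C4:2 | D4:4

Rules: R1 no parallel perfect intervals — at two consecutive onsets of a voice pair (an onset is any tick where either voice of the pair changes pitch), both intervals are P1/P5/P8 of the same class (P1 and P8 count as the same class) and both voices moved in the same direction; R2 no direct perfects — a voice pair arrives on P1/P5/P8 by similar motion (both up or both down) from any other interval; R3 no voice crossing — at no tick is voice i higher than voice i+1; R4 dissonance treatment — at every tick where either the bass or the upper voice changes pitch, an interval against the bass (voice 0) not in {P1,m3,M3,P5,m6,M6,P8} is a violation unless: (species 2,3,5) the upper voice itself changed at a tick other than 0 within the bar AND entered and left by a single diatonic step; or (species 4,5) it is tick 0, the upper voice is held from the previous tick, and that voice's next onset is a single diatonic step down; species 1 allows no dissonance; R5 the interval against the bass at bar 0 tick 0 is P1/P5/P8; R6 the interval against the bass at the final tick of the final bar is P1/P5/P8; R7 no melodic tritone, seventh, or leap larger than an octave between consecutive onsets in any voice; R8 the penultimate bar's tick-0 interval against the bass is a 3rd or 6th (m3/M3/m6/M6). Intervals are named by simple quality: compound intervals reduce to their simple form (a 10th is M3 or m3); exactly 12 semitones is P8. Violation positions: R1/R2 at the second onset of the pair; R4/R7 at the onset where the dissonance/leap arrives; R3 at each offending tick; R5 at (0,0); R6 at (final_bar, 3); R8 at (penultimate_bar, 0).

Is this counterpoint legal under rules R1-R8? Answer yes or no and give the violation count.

No (5 violations)

bar 0: v0=D3 v1=D4 (P8)
bar 1: v0=E3 v1=C4 (m6)
bar 2: v0=D3 v1=F3 (m3)
bar 3: v0=C3 v1=A3 (M6)
bar 4: v0=D3 v1=F3 (m3)
bar 5: v0=F3 v1=C4 (P5)
bar 6: v0=E3 v1=G3 (m3)
bar 7: v0=C3 v1=A3 (M6)
bar 8: v0=D3 v1=D4 (P8)
  R7 @ bar0.2: B3->F3 leap 6st
  R7 @ bar2.1: F3->B3 leap 6st
  R7 @ bar4.1: F3->B3 leap 6st
  R2 @ bar5.0: D3/F3 m3 -> F3/C4 P5 similar
  R1 @ bar8.0: C3/C4 P8 -> D3/D4 P8 similar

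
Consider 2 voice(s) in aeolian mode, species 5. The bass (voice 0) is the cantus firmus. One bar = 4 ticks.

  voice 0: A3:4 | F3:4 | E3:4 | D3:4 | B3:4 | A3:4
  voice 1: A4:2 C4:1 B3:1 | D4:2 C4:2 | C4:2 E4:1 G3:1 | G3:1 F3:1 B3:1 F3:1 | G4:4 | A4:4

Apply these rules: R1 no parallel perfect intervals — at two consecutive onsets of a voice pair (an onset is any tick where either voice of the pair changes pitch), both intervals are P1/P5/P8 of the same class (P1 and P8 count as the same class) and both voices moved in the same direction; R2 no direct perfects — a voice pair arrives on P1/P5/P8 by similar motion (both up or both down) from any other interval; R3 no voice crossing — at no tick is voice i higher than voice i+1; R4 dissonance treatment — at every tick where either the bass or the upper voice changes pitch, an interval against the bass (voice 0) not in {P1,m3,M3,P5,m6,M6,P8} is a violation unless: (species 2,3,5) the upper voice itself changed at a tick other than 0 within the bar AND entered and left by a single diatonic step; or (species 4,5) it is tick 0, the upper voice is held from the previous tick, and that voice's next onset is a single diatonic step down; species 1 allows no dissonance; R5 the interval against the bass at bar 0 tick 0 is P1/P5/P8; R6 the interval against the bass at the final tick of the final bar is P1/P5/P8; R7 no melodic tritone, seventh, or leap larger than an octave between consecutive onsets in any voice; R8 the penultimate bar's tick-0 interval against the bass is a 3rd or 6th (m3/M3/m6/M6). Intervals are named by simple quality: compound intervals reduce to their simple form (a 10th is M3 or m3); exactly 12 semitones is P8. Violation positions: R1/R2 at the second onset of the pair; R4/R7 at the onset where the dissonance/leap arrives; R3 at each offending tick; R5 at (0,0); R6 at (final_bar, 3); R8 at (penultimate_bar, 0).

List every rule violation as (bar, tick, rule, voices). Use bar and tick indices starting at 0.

bar 0: v0=A3 v1=A4 downbeat P8
bar 1: v0=F3 v1=D4 downbeat M6
bar 2: v0=E3 v1=C4 downbeat m6
bar 3: v0=D3 v1=G3 downbeat P4
bar 4: v0=B3 v1=G4 downbeat m6
bar 5: v0=A3 v1=A4 downbeat P8
  -> R4 @ bar 0 tick 3 v(0, 1): A3/B3 M2 untreated
  -> R7 @ bar 3 tick 2 v(1,): F3->B3 leap 6st
  -> R7 @ bar 3 tick 3 v(1,): B3->F3 leap 6st
  -> R7 @ bar 4 tick 0 v(1,): F3->G4 leap 14st

(0, 3, R4, (0, 1))
(3, 2, R7, (1,))
(3, 3, R7, (1,))
(4, 0, R7, (1,))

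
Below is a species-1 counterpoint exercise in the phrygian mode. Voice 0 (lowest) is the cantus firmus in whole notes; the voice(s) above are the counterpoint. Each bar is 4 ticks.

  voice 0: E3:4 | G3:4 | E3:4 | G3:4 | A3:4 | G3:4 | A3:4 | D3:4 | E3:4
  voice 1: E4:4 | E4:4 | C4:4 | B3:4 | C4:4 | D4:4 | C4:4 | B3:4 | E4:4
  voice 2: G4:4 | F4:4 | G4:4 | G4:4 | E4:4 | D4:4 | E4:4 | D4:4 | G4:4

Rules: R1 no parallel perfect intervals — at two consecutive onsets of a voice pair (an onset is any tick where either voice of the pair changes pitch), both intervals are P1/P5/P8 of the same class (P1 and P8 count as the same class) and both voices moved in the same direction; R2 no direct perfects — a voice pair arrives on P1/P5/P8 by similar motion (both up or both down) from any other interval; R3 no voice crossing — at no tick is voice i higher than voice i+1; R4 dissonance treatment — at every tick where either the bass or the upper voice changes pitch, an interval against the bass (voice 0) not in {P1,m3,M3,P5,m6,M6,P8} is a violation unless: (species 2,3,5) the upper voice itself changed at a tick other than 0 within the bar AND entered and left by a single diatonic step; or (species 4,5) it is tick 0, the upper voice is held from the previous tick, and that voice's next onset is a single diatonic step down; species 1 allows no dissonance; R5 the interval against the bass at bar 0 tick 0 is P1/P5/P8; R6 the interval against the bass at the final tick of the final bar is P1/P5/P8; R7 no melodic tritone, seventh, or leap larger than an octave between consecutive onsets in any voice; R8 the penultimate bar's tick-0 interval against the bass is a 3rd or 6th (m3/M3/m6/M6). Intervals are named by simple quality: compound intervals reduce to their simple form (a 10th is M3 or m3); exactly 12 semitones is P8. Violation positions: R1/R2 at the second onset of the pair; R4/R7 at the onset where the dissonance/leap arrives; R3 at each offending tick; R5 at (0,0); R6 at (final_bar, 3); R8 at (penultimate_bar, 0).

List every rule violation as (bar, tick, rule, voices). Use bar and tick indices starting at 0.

bar 0: v0=E3 v1=E4 v2=G4 downbeat m3
bar 1: v0=G3 v1=E4 v2=F4 downbeat m7
bar 2: v0=E3 v1=C4 v2=G4 downbeat m3
bar 3: v0=G3 v1=B3 v2=G4 downbeat P8
bar 4: v0=A3 v1=C4 v2=E4 downbeat P5
bar 5: v0=G3 v1=D4 v2=D4 downbeat P5
bar 6: v0=A3 v1=C4 v2=E4 downbeat P5
bar 7: v0=D3 v1=B3 v2=D4 downbeat P8
bar 8: v0=E3 v1=E4 v2=G4 downbeat m3
  -> R5 @ bar 0 tick 0 v(0, 2): opens on m3
  -> R4 @ bar 1 tick 0 v(0, 2): G3/F4 m7 untreated
  -> R1 @ bar 5 tick 0 v(0, 2): A3/E4 P5 -> G3/D4 P5 similar
  -> R1 @ bar 6 tick 0 v(0, 2): G3/D4 P5 -> A3/E4 P5 similar
  -> R2 @ bar 7 tick 0 v(0, 2): A3/E4 P5 -> D3/D4 P8 similar
  -> R8 @ bar 7 tick 0 v(0, 2): penult P8 not 3rd/6th
  -> R2 @ bar 8 tick 0 v(0, 1): D3/B3 M6 -> E3/E4 P8 similar
  -> R6 @ bar 8 tick 3 v(0, 2): closes on m3

(0, 0, R5, (0, 2))
(1, 0, R4, (0, 2))
(5, 0, R1, (0, 2))
(6, 0, R1, (0, 2))
(7, 0, R2, (0, 2))
(7, 0, R8, (0, 2))
(8, 0, R2, (0, 1))
(8, 3, R6, (0, 2))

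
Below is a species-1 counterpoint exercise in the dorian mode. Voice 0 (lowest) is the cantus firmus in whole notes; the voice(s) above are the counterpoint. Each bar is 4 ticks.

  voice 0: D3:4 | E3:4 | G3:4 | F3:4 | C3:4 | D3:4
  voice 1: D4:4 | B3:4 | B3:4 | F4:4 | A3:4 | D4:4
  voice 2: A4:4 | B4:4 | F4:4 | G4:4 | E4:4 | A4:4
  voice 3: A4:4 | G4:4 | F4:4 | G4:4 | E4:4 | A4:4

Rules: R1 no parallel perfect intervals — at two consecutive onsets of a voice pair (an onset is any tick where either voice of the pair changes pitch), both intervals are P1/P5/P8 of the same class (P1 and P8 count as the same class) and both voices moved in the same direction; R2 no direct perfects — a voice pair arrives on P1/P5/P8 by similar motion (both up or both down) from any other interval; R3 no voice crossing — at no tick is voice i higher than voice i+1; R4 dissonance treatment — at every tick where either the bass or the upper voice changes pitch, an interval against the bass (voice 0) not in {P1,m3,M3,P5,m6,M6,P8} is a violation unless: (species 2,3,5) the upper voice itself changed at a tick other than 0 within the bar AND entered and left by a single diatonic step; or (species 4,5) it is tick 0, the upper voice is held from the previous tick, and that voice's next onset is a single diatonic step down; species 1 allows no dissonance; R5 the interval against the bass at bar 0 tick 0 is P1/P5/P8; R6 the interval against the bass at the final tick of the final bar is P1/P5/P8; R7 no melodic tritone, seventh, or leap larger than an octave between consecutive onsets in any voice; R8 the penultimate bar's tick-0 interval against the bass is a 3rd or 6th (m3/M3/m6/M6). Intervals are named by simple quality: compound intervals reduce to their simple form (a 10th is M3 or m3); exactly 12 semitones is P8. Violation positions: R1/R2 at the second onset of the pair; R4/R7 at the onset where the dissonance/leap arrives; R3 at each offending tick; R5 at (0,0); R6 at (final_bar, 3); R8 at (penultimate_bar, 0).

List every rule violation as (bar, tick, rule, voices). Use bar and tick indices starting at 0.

bar 0: v0=D3 v1=D4 v2=A4 v3=A4 downbeat P5
bar 1: v0=E3 v1=B3 v2=B4 v3=G4 downbeat m3
bar 2: v0=G3 v1=B3 v2=F4 v3=F4 downbeat m7
bar 3: v0=F3 v1=F4 v2=G4 v3=G4 downbeat M2
bar 4: v0=C3 v1=A3 v2=E4 v3=E4 downbeat M3
bar 5: v0=D3 v1=D4 v2=A4 v3=A4 downbeat P5
  -> R1 @ bar 1 tick 0 v(0, 2): D3/A4 P5 -> E3/B4 P5 similar
  -> R3 @ bar 1 tick 0 v(2, 3): B4 above G4
  -> R3 @ bar 1 tick 1 v(2, 3): B4 above G4
  -> R3 @ bar 1 tick 2 v(2, 3): B4 above G4
  -> R3 @ bar 1 tick 3 v(2, 3): B4 above G4
  -> R2 @ bar 2 tick 0 v(2, 3): B4/G4 M3 -> F4/F4 P1 similar
  -> R4 @ bar 2 tick 0 v(0, 2): G3/F4 m7 untreated
  -> R4 @ bar 2 tick 0 v(0, 3): G3/F4 m7 untreated
  -> R7 @ bar 2 tick 0 v(2,): B4->F4 leap 6st
  -> R1 @ bar 3 tick 0 v(2, 3): F4/F4 P1 -> G4/G4 P1 similar
  -> R4 @ bar 3 tick 0 v(0, 2): F3/G4 M2 untreated
  -> R4 @ bar 3 tick 0 v(0, 3): F3/G4 M2 untreated
  -> R7 @ bar 3 tick 0 v(1,): B3->F4 leap 6st
  -> R1 @ bar 4 tick 0 v(2, 3): G4/G4 P1 -> E4/E4 P1 similar
  -> R2 @ bar 4 tick 0 v(1, 2): F4/G4 M2 -> A3/E4 P5 similar
  -> R2 @ bar 4 tick 0 v(1, 3): F4/G4 M2 -> A3/E4 P5 similar
  -> R1 @ bar 5 tick 0 v(1, 2): A3/E4 P5 -> D4/A4 P5 similar
  -> R1 @ bar 5 tick 0 v(1, 3): A3/E4 P5 -> D4/A4 P5 similar
  -> R1 @ bar 5 tick 0 v(2, 3): E4/E4 P1 -> A4/A4 P1 similar
  -> R2 @ bar 5 tick 0 v(0, 1): C3/A3 M6 -> D3/D4 P8 similar
  -> R2 @ bar 5 tick 0 v(0, 2): C3/E4 M3 -> D3/A4 P5 similar
  -> R2 @ bar 5 tick 0 v(0, 3): C3/E4 M3 -> D3/A4 P5 similar

(1, 0, R1, (0, 2))
(1, 0, R3, (2, 3))
(1, 1, R3, (2, 3))
(1, 2, R3, (2, 3))
(1, 3, R3, (2, 3))
(2, 0, R2, (2, 3))
(2, 0, R4, (0, 2))
(2, 0, R4, (0, 3))
(2, 0, R7, (2,))
(3, 0, R1, (2, 3))
(3, 0, R4, (0, 2))
(3, 0, R4, (0, 3))
(3, 0, R7, (1,))
(4, 0, R1, (2, 3))
(4, 0, R2, (1, 2))
(4, 0, R2, (1, 3))
(5, 0, R1, (1, 2))
(5, 0, R1, (1, 3))
(5, 0, R1, (2, 3))
(5, 0, R2, (0, 1))
(5, 0, R2, (0, 2))
(5, 0, R2, (0, 3))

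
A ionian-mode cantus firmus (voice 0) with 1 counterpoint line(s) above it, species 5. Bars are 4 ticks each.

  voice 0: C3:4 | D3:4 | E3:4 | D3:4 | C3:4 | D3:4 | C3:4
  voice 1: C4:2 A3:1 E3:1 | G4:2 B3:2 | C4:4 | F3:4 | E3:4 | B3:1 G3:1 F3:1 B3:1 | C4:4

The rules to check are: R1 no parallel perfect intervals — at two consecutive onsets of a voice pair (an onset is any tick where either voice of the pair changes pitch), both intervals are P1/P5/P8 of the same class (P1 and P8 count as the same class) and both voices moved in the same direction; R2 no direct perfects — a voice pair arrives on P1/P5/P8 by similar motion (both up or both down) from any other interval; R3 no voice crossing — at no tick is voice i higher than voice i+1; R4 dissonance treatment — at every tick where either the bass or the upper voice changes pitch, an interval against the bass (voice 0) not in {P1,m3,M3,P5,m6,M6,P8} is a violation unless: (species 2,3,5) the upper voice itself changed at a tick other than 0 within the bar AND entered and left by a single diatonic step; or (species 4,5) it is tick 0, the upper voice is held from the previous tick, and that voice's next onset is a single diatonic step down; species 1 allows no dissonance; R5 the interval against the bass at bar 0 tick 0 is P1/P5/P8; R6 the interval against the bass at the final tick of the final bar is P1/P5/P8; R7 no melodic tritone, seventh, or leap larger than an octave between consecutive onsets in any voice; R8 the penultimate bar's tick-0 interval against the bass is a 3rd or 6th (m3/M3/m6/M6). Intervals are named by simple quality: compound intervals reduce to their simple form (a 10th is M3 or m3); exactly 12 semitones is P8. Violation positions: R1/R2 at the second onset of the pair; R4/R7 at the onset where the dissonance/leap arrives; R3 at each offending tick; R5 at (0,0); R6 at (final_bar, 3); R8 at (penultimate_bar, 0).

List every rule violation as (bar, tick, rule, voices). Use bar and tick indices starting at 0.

bar 0: v0=C3 v1=C4 downbeat P8
bar 1: v0=D3 v1=G4 downbeat P4
bar 2: v0=E3 v1=C4 downbeat m6
bar 3: v0=D3 v1=F3 downbeat m3
bar 4: v0=C3 v1=E3 downbeat M3
bar 5: v0=D3 v1=B3 downbeat M6
bar 6: v0=C3 v1=C4 downbeat P8
  -> R4 @ bar 1 tick 0 v(0, 1): D3/G4 P4 untreated
  -> R7 @ bar 1 tick 0 v(1,): E3->G4 leap 15st
  -> R4 @ bar 5 tick 1 v(0, 1): D3/G3 P4 untreated
  -> R7 @ bar 5 tick 3 v(1,): F3->B3 leap 6st

(1, 0, R4, (0, 1))
(1, 0, R7, (1,))
(5, 1, R4, (0, 1))
(5, 3, R7, (1,))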